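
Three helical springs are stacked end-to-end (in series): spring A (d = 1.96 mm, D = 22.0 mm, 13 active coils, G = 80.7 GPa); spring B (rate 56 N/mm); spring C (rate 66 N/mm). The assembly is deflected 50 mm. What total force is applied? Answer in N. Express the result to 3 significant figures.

k_A = Gd⁴/(8D³N_a) = (80.7×10³)(1.96⁴)/(8·22.0³·13) = 1.0755 N/mm
Series: 1/k_eq = 1/1.0755 + 1/56 + 1/66 = 0.96284; k_eq = 1.0386 N/mm
F = k_eq·δ = 1.0386·50 = 51.93 N

51.9 N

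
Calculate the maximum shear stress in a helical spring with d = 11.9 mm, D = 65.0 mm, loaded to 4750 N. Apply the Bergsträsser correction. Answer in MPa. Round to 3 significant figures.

590 MPa

Spring index C = D/d = 65.0/11.9 = 5.4622
K_B = (4C+2)/(4C−3) = 23.849/18.849 = 1.2653
τ₀ = 8FD/(πd³) = 8·4750·65.0/(π·11.9³) = 2.47e+06/5294.1 = 466.56 MPa
τ_max = K·τ₀ = 1.2653 × 466.56 = 590.32 MPa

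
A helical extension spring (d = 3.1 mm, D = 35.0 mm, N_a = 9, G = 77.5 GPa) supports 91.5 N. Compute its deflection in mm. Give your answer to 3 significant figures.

39.5 mm

k = Gd⁴/(8D³N_a) = (77.5×10³)(3.1⁴)/(8·35.0³·9) = 2.3185 N/mm
δ = F/k = 91.5 / 2.3185 = 39.465 mm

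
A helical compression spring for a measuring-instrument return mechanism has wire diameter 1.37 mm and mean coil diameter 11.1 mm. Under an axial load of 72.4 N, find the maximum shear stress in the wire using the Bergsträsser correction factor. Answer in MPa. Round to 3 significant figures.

931 MPa

Spring index C = D/d = 11.1/1.37 = 8.1022
K_B = (4C+2)/(4C−3) = 34.409/29.409 = 1.1700
τ₀ = 8FD/(πd³) = 8·72.4·11.1/(π·1.37³) = 6429.12/8.0781 = 795.87 MPa
τ_max = K·τ₀ = 1.1700 × 795.87 = 931.18 MPa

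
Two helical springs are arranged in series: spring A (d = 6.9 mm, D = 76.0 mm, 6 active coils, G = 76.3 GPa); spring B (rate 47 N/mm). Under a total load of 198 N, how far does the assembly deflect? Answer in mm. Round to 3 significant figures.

k_A = Gd⁴/(8D³N_a) = (76.3×10³)(6.9⁴)/(8·76.0³·6) = 8.208 N/mm
Series: 1/k_eq = 1/8.208 + 1/47 = 0.14311; k_eq = 6.9877 N/mm
δ = F/k_eq = 198/6.9877 = 28.335 mm

28.3 mm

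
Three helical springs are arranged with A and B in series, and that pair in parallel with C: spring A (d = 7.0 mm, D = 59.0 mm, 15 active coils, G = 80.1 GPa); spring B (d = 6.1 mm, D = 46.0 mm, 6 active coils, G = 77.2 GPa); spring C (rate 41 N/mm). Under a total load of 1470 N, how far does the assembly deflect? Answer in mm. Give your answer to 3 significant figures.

k_A = Gd⁴/(8D³N_a) = (80.1×10³)(7.0⁴)/(8·59.0³·15) = 7.8035 N/mm
k_B = Gd⁴/(8D³N_a) = (77.2×10³)(6.1⁴)/(8·46.0³·6) = 22.878 N/mm
Springs A,B series: k_AB = 1/(1/7.8035+1/22.878) = 5.8188 N/mm; parallel with C: k_eq = 5.8188+41 = 46.819 N/mm
δ = F/k_eq = 1470/46.819 = 31.398 mm

31.4 mm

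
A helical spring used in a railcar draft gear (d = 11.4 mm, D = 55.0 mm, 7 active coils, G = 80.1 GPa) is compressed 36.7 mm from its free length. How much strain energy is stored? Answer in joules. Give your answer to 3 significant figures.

k = Gd⁴/(8D³N_a) = (80.1×10³)(11.4⁴)/(8·55.0³·7) = 145.2 N/mm
U = ½kδ² = 0.5 × 145.2 × 36.7² = 97786 N·mm = 97.786 J

97.8 J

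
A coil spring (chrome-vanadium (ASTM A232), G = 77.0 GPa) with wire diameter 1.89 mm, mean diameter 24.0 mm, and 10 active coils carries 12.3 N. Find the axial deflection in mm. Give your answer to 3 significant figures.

k = Gd⁴/(8D³N_a) = (77.0×10³)(1.89⁴)/(8·24.0³·10) = 0.88841 N/mm
δ = F/k = 12.3 / 0.88841 = 13.845 mm

13.8 mm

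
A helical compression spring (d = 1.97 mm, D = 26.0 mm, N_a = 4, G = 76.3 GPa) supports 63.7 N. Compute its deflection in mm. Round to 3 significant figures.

k = Gd⁴/(8D³N_a) = (76.3×10³)(1.97⁴)/(8·26.0³·4) = 2.0432 N/mm
δ = F/k = 63.7 / 2.0432 = 31.176 mm

31.2 mm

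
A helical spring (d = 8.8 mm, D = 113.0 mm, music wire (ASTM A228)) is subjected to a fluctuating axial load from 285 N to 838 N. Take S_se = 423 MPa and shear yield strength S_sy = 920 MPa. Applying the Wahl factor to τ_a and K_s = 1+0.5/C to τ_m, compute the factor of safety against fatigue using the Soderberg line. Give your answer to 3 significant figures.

1.74

C = D/d = 113.0/8.8 = 12.8409; K_W = (4C−1)/(4C−4)+0.615/C = 1.1112; K_s = 1+0.5/C = 1.0389
F_a = (F_max−F_min)/2 = 276.5 N; F_m = (F_max+F_min)/2 = 561.5 N
τ_a = K_W·8F_aD/(πd³) = 1.1112 × 116.75 = 129.74 MPa
τ_m = K_s·8F_mD/(πd³) = 1.0389 × 237.09 = 246.33 MPa
Soderberg: 1/n_f = τ_a/S_se + τ_m/S_sy = 129.74/423 + 246.33/920 = 0.30671 + 0.26775 = 0.57446
n_f = 1/0.57446 = 1.741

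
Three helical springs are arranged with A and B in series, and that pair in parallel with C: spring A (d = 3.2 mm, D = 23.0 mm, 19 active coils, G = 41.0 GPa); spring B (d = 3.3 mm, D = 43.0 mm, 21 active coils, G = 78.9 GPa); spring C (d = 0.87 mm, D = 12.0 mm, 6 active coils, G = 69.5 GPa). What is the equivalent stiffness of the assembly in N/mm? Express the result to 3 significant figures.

k_A = Gd⁴/(8D³N_a) = (41.0×10³)(3.2⁴)/(8·23.0³·19) = 2.3246 N/mm
k_B = Gd⁴/(8D³N_a) = (78.9×10³)(3.3⁴)/(8·43.0³·21) = 0.70052 N/mm
k_C = Gd⁴/(8D³N_a) = (69.5×10³)(0.87⁴)/(8·12.0³·6) = 0.48004 N/mm
Springs A,B series: k_AB = 1/(1/2.3246+1/0.70052) = 0.5383 N/mm; parallel with C: k_eq = 0.5383+0.48004 = 1.0183 N/mm

1.02 N/mm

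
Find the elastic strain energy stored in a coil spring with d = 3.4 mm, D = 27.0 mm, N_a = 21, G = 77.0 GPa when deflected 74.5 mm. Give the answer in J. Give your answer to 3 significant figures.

8.64 J

k = Gd⁴/(8D³N_a) = (77.0×10³)(3.4⁴)/(8·27.0³·21) = 3.1118 N/mm
U = ½kδ² = 0.5 × 3.1118 × 74.5² = 8635.5 N·mm = 8.6355 J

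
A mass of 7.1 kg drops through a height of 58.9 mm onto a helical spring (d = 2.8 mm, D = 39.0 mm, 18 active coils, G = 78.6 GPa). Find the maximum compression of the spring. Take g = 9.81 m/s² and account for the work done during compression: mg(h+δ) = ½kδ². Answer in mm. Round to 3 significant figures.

295 mm

k = Gd⁴/(8D³N_a) = (78.6×10³)(2.8⁴)/(8·39.0³·18) = 0.56559 N/mm
W = mg = 7.1 × 9.81 = 69.651 N
½kδ² − Wδ − Wh = 0 → δ = (W + √(W² + 2kWh))/k
δ = (69.651 + √(4851.3 + 4640.57))/0.56559 = (69.651 + 97.426)/0.56559 = 295.41 mm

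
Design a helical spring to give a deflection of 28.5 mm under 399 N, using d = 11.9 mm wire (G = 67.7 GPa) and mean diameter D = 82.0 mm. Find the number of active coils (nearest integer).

Required rate k = F/δ = 399/28.5 = 14 N/mm
N_a = Gd⁴/(8D³k) = (67.7×10³ × 11.9⁴)/(8 × 82.0³ × 14)
    = 1.35761e+09 / 6.17532e+07 = 21.98 → 22 coils

22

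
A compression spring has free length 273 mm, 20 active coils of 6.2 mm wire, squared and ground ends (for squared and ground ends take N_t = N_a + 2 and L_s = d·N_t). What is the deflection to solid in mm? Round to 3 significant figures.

N_t = 22; L_s = 6.2·22 = 136.4 mm
δ_solid = L₀ − L_s = 273 − 136.4 = 136.6 mm

137 mm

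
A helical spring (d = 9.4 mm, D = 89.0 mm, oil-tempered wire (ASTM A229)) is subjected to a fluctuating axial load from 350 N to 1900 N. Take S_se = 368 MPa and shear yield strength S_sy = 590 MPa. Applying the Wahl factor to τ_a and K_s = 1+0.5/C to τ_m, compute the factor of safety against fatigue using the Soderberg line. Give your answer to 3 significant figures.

C = D/d = 89.0/9.4 = 9.4681; K_W = (4C−1)/(4C−4)+0.615/C = 1.1535; K_s = 1+0.5/C = 1.0528
F_a = (F_max−F_min)/2 = 775 N; F_m = (F_max+F_min)/2 = 1125 N
τ_a = K_W·8F_aD/(πd³) = 1.1535 × 211.47 = 243.94 MPa
τ_m = K_s·8F_mD/(πd³) = 1.0528 × 306.97 = 323.18 MPa
Soderberg: 1/n_f = τ_a/S_se + τ_m/S_sy = 243.94/368 + 323.18/590 = 0.66287 + 0.54777 = 1.2106
n_f = 1/1.2106 = 0.826

0.826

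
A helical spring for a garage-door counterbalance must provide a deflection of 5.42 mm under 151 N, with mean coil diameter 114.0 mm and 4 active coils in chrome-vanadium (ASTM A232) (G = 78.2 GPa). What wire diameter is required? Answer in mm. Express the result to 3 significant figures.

11.4 mm

Required rate k = F/δ = 151/5.42 = 27.86 N/mm
d = (8D³N_a·k / G)^(1/4) = (8·114.0³·4·27.86 / (78.2×10³))^0.25
  = (16890)^0.25 = 11.4001 mm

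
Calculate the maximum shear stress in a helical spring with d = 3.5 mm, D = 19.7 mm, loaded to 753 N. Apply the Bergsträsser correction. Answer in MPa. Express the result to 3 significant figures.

Spring index C = D/d = 19.7/3.5 = 5.6286
K_B = (4C+2)/(4C−3) = 24.514/19.514 = 1.2562
τ₀ = 8FD/(πd³) = 8·753·19.7/(π·3.5³) = 118673/134.7 = 881.04 MPa
τ_max = K·τ₀ = 1.2562 × 881.04 = 1106.8 MPa

1110 MPa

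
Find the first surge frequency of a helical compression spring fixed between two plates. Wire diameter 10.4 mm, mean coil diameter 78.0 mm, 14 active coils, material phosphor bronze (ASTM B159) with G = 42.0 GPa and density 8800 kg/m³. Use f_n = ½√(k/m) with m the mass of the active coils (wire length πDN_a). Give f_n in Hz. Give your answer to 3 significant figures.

k = Gd⁴/(8D³N_a) = (42.0×10³)(10.4⁴)/(8·78.0³·14) = 9.2444 N/mm = 9244.4 N/m
Wire length L = πDN_a = π·78.0·14 = 3430.6 mm
m = ρ·(πd²/4)·L = 8800 × 84.949×10⁻⁶ m² × 3.4306 m = 2.5646 kg
f_n = ½√(k/m) = 0.5·√(9244.4/2.5646) = 0.5·√(3604.7) = 30.02 Hz

30.0 Hz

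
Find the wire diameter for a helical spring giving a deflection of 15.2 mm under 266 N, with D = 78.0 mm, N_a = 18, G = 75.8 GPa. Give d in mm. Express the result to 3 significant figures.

Required rate k = F/δ = 266/15.2 = 17.5 N/mm
d = (8D³N_a·k / G)^(1/4) = (8·78.0³·18·17.5 / (75.8×10³))^0.25
  = (15777)^0.25 = 11.2074 mm

11.2 mm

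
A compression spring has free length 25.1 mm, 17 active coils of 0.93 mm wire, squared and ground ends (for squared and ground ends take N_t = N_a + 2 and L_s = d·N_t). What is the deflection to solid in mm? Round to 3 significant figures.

N_t = 19; L_s = 0.93·19 = 17.67 mm
δ_solid = L₀ − L_s = 25.1 − 17.67 = 7.43 mm

7.43 mm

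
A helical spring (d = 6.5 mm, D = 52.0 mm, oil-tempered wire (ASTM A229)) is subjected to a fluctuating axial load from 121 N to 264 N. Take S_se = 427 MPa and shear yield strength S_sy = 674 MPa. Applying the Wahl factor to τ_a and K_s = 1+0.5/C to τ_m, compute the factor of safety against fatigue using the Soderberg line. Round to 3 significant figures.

C = D/d = 52.0/6.5 = 8.0000; K_W = (4C−1)/(4C−4)+0.615/C = 1.1840; K_s = 1+0.5/C = 1.0625
F_a = (F_max−F_min)/2 = 71.5 N; F_m = (F_max+F_min)/2 = 192.5 N
τ_a = K_W·8F_aD/(πd³) = 1.1840 × 34.475 = 40.82 MPa
τ_m = K_s·8F_mD/(πd³) = 1.0625 × 92.818 = 98.62 MPa
Soderberg: 1/n_f = τ_a/S_se + τ_m/S_sy = 40.82/427 + 98.62/674 = 0.09560 + 0.14632 = 0.24192
n_f = 1/0.24192 = 4.134

4.13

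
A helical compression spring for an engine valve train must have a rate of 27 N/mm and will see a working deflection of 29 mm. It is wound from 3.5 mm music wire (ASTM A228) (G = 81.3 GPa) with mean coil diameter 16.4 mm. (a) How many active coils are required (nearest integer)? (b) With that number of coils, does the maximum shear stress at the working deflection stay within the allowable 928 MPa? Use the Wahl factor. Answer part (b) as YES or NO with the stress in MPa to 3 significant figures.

(a) 13 coils; (b) NO, τ_max = 1000 MPa

N_a = Gd⁴/(8D³k) = (81.3×10³)(3.5⁴)/(8·16.4³·27) = 12.8 → N_a = 13
Actual rate k = Gd⁴/(8D³·13) = 26.595 N/mm
Working load F = kδ = 26.595·29 = 771.25 N
C = 16.4/3.5 = 4.6857; K_W = (4C−1)/(4C−4)+0.615/C = 1.3347
τ_max = K_W·8FD/(πd³) = 1.3347·751.23 = 1002.7 MPa
τ_max > 928 MPa → exceeds allowable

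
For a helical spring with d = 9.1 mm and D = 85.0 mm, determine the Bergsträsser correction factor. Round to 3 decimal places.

1.146

C = D/d = 85.0/9.1 = 9.3407
K_B = (4C+2)/(4C−3) = 39.363/34.363 = 1.1455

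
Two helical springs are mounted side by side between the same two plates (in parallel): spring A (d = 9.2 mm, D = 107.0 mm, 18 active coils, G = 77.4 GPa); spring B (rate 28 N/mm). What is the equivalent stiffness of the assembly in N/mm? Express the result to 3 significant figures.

k_A = Gd⁴/(8D³N_a) = (77.4×10³)(9.2⁴)/(8·107.0³·18) = 3.1432 N/mm
Parallel: k_eq = 3.1432 + 28 = 31.143 N/mm

31.1 N/mm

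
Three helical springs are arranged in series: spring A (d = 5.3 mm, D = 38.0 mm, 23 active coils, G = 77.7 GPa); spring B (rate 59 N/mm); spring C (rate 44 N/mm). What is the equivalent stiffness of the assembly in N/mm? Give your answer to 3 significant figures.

4.89 N/mm

k_A = Gd⁴/(8D³N_a) = (77.7×10³)(5.3⁴)/(8·38.0³·23) = 6.0723 N/mm
Series: 1/k_eq = 1/6.0723 + 1/59 + 1/44 = 0.20436; k_eq = 4.8934 N/mm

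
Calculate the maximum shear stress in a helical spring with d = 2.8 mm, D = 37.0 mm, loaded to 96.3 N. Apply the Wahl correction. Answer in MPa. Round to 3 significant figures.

458 MPa

Spring index C = D/d = 37.0/2.8 = 13.2143
K_W = (4C−1)/(4C−4) + 0.615/C = 51.857/48.857 + 0.0465 = 1.1079
τ₀ = 8FD/(πd³) = 8·96.3·37.0/(π·2.8³) = 28504.8/68.964 = 413.33 MPa
τ_max = K·τ₀ = 1.1079 × 413.33 = 457.94 MPa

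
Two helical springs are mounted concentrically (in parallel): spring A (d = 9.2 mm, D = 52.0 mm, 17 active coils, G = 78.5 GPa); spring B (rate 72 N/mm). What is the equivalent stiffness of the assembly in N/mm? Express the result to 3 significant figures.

101 N/mm

k_A = Gd⁴/(8D³N_a) = (78.5×10³)(9.2⁴)/(8·52.0³·17) = 29.408 N/mm
Parallel: k_eq = 29.408 + 72 = 101.41 N/mm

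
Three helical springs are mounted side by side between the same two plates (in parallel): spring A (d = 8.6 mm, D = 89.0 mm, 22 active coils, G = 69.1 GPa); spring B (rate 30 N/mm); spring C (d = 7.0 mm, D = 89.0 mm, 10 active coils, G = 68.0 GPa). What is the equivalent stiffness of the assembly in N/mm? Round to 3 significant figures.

k_A = Gd⁴/(8D³N_a) = (69.1×10³)(8.6⁴)/(8·89.0³·22) = 3.0464 N/mm
k_C = Gd⁴/(8D³N_a) = (68.0×10³)(7.0⁴)/(8·89.0³·10) = 2.8949 N/mm
Parallel: k_eq = 3.0464 + 30 + 2.8949 = 35.941 N/mm

35.9 N/mm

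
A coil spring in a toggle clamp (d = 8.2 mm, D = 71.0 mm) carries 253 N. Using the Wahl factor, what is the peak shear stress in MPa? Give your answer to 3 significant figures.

Spring index C = D/d = 71.0/8.2 = 8.6585
K_W = (4C−1)/(4C−4) + 0.615/C = 33.634/30.634 + 0.0710 = 1.1690
τ₀ = 8FD/(πd³) = 8·253·71.0/(π·8.2³) = 143704/1732.2 = 82.962 MPa
τ_max = K·τ₀ = 1.1690 × 82.962 = 96.979 MPa

97.0 MPa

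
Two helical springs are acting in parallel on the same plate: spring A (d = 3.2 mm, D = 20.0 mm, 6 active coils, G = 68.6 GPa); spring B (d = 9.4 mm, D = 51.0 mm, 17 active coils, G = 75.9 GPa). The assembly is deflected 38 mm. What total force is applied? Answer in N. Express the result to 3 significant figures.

k_A = Gd⁴/(8D³N_a) = (68.6×10³)(3.2⁴)/(8·20.0³·6) = 18.732 N/mm
k_B = Gd⁴/(8D³N_a) = (75.9×10³)(9.4⁴)/(8·51.0³·17) = 32.848 N/mm
Parallel: k_eq = 18.732 + 32.848 = 51.58 N/mm
F = k_eq·δ = 51.58·38 = 1960 N

1960 N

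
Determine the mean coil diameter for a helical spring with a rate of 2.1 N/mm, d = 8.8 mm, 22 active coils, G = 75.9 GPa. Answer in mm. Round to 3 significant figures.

D = (Gd⁴/(8N_a·k))^(1/3) = (75.9×10³·8.8⁴/(8·22·2.1))^(1/3)
  = (1.23152e+06)^(1/3) = 107.1882 mm

107 mm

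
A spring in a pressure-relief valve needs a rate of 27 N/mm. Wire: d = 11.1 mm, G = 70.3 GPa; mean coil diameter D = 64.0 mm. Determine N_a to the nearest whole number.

N_a = Gd⁴/(8D³k) = (70.3×10³ × 11.1⁴)/(8 × 64.0³ × 27)
    = 1.0672e+09 / 5.66231e+07 = 18.85 → 19 coils

19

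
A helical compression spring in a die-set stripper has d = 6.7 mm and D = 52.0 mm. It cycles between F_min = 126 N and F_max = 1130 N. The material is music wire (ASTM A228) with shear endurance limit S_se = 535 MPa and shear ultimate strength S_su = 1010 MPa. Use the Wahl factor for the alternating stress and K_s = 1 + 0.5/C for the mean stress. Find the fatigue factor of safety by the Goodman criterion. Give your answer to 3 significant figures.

1.28

C = D/d = 52.0/6.7 = 7.7612; K_W = (4C−1)/(4C−4)+0.615/C = 1.1902; K_s = 1+0.5/C = 1.0644
F_a = (F_max−F_min)/2 = 502 N; F_m = (F_max+F_min)/2 = 628 N
τ_a = K_W·8F_aD/(πd³) = 1.1902 × 221.02 = 263.05 MPa
τ_m = K_s·8F_mD/(πd³) = 1.0644 × 276.49 = 294.3 MPa
Goodman: 1/n_f = τ_a/S_se + τ_m/S_su = 263.05/535 + 294.3/1010 = 0.49167 + 0.29139 = 0.78306
n_f = 1/0.78306 = 1.277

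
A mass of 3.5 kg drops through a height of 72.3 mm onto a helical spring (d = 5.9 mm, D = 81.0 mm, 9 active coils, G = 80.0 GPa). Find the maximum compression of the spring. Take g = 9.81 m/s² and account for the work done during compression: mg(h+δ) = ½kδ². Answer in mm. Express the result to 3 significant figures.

k = Gd⁴/(8D³N_a) = (80.0×10³)(5.9⁴)/(8·81.0³·9) = 2.5334 N/mm
W = mg = 3.5 × 9.81 = 34.335 N
½kδ² − Wδ − Wh = 0 → δ = (W + √(W² + 2kWh))/k
δ = (34.335 + √(1178.9 + 12578.1))/2.5334 = (34.335 + 117.29)/2.5334 = 59.85 mm

59.8 mm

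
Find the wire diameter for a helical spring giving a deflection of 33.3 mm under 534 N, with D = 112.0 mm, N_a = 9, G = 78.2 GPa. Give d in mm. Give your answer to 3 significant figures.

Required rate k = F/δ = 534/33.3 = 16.036 N/mm
d = (8D³N_a·k / G)^(1/4) = (8·112.0³·9·16.036 / (78.2×10³))^0.25
  = (20743)^0.25 = 12.0010 mm

12.0 mm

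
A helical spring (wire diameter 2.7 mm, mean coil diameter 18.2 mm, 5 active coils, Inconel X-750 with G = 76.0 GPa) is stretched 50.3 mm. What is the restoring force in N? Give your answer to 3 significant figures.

k = Gd⁴/(8D³N_a) = (76.0×10³)(2.7⁴)/(8·18.2³·5) = 16.749 N/mm
F = k·δ = 16.749 × 50.3 = 842.49 N

842 N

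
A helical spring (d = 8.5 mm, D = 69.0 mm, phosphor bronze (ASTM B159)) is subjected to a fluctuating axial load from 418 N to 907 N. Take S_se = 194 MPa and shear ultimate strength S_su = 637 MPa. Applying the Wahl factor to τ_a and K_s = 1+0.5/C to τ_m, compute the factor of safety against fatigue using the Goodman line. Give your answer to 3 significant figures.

1.35

C = D/d = 69.0/8.5 = 8.1176; K_W = (4C−1)/(4C−4)+0.615/C = 1.1811; K_s = 1+0.5/C = 1.0616
F_a = (F_max−F_min)/2 = 244.5 N; F_m = (F_max+F_min)/2 = 662.5 N
τ_a = K_W·8F_aD/(πd³) = 1.1811 × 69.954 = 82.625 MPa
τ_m = K_s·8F_mD/(πd³) = 1.0616 × 189.55 = 201.22 MPa
Goodman: 1/n_f = τ_a/S_se + τ_m/S_su = 82.625/194 + 201.22/637 = 0.42590 + 0.31589 = 0.74179
n_f = 1/0.74179 = 1.348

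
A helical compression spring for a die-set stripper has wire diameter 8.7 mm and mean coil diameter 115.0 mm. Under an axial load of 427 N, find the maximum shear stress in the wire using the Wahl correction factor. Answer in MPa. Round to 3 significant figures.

210 MPa

Spring index C = D/d = 115.0/8.7 = 13.2184
K_W = (4C−1)/(4C−4) + 0.615/C = 51.874/48.874 + 0.0465 = 1.1079
τ₀ = 8FD/(πd³) = 8·427·115.0/(π·8.7³) = 392840/2068.7 = 189.89 MPa
τ_max = K·τ₀ = 1.1079 × 189.89 = 210.38 MPa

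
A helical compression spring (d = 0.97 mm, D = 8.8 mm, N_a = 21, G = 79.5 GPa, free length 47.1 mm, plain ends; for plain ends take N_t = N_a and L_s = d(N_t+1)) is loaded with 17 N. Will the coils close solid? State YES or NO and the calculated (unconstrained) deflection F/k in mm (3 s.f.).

k = Gd⁴/(8D³N_a) = (79.5×10³)(0.97⁴)/(8·8.8³·21) = 0.61475 N/mm
N_t = 21; L_s = 0.97·22 = 21.34 mm; δ_solid = L₀ − L_s = 47.1 − 21.34 = 25.76 mm
δ = F/k = 17/0.61475 = 27.654 mm
δ ≥ δ_solid → spring goes solid

YES, δ = 27.7 mm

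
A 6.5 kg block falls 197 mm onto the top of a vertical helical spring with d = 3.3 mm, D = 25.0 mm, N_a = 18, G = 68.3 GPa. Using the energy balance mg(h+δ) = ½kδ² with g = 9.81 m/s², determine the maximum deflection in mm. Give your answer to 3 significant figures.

k = Gd⁴/(8D³N_a) = (68.3×10³)(3.3⁴)/(8·25.0³·18) = 3.5999 N/mm
W = mg = 6.5 × 9.81 = 63.765 N
½kδ² − Wδ − Wh = 0 → δ = (W + √(W² + 2kWh))/k
δ = (63.765 + √(4066 + 90442.5))/3.5999 = (63.765 + 307.42)/3.5999 = 103.11 mm

103 mm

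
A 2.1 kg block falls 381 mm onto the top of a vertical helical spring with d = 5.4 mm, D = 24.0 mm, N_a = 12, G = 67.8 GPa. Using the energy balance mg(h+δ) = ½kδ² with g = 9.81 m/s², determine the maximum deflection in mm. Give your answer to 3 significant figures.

k = Gd⁴/(8D³N_a) = (67.8×10³)(5.4⁴)/(8·24.0³·12) = 43.441 N/mm
W = mg = 2.1 × 9.81 = 20.601 N
½kδ² − Wδ − Wh = 0 → δ = (W + √(W² + 2kWh))/k
δ = (20.601 + √(424.4 + 681935))/43.441 = (20.601 + 826.05)/43.441 = 19.49 mm

19.5 mm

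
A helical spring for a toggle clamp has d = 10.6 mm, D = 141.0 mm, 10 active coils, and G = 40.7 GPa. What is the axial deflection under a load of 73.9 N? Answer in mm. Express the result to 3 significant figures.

32.3 mm

k = Gd⁴/(8D³N_a) = (40.7×10³)(10.6⁴)/(8·141.0³·10) = 2.2912 N/mm
δ = F/k = 73.9 / 2.2912 = 32.253 mm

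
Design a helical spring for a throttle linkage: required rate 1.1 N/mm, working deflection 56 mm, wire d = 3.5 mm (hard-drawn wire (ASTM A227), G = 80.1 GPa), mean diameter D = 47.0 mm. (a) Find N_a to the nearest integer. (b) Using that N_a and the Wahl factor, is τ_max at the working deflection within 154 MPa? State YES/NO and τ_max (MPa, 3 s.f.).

(a) 13 coils; (b) NO, τ_max = 192 MPa

N_a = Gd⁴/(8D³k) = (80.1×10³)(3.5⁴)/(8·47.0³·1.1) = 13.16 → N_a = 13
Actual rate k = Gd⁴/(8D³·13) = 1.1132 N/mm
Working load F = kδ = 1.1132·56 = 62.34 N
C = 47.0/3.5 = 13.4286; K_W = (4C−1)/(4C−4)+0.615/C = 1.1061
τ_max = K_W·8FD/(πd³) = 1.1061·174.02 = 192.49 MPa
τ_max > 154 MPa → exceeds allowable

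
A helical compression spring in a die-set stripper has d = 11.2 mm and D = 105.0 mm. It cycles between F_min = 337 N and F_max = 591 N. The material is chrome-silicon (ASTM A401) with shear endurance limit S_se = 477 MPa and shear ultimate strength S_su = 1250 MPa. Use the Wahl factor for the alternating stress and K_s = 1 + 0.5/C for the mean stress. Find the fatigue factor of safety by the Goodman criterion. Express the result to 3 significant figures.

7.52

C = D/d = 105.0/11.2 = 9.3750; K_W = (4C−1)/(4C−4)+0.615/C = 1.1552; K_s = 1+0.5/C = 1.0533
F_a = (F_max−F_min)/2 = 127 N; F_m = (F_max+F_min)/2 = 464 N
τ_a = K_W·8F_aD/(πd³) = 1.1552 × 24.17 = 27.92 MPa
τ_m = K_s·8F_mD/(πd³) = 1.0533 × 88.307 = 93.016 MPa
Goodman: 1/n_f = τ_a/S_se + τ_m/S_su = 27.92/477 + 93.016/1250 = 0.05853 + 0.07441 = 0.13295
n_f = 1/0.13295 = 7.522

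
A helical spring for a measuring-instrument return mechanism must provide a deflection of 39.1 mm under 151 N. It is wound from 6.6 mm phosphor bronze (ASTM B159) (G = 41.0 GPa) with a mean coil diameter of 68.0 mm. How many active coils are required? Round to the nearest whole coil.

8

Required rate k = F/δ = 151/39.1 = 3.8619 N/mm
N_a = Gd⁴/(8D³k) = (41.0×10³ × 6.6⁴)/(8 × 68.0³ × 3.8619)
    = 7.77964e+07 / 9.71442e+06 = 8.008 → 8 coils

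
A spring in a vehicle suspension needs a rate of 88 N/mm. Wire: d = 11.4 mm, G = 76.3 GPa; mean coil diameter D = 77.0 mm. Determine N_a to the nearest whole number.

N_a = Gd⁴/(8D³k) = (76.3×10³ × 11.4⁴)/(8 × 77.0³ × 88)
    = 1.28868e+09 / 3.21399e+08 = 4.01 → 4 coils

4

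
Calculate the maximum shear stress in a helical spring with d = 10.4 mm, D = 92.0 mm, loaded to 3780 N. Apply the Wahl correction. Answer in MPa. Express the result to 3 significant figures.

917 MPa

Spring index C = D/d = 92.0/10.4 = 8.8462
K_W = (4C−1)/(4C−4) + 0.615/C = 34.385/31.385 + 0.0695 = 1.1651
τ₀ = 8FD/(πd³) = 8·3780·92.0/(π·10.4³) = 2.78208e+06/3533.9 = 787.26 MPa
τ_max = K·τ₀ = 1.1651 × 787.26 = 917.25 MPa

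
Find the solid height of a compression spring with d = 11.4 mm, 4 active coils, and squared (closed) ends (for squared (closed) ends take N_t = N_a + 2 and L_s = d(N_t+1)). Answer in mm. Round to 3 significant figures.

squared (closed) ends: N_t = N_a + 2 = 4 + 2 = 6
L_s = d·(N_t+1) = 11.4 × 7 = 79.8 mm

79.8 mm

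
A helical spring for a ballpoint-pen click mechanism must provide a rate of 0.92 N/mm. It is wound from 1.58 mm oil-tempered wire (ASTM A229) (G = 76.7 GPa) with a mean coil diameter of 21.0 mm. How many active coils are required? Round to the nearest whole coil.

N_a = Gd⁴/(8D³k) = (76.7×10³ × 1.58⁴)/(8 × 21.0³ × 0.92)
    = 477995 / 68161 = 7.013 → 7 coils

7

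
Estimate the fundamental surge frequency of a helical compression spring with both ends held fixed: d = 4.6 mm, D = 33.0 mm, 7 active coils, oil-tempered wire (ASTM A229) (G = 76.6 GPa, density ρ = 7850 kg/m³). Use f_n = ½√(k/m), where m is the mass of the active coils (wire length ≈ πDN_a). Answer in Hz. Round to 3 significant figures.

212 Hz

k = Gd⁴/(8D³N_a) = (76.6×10³)(4.6⁴)/(8·33.0³·7) = 17.042 N/mm = 17042 N/m
Wire length L = πDN_a = π·33.0·7 = 725.71 mm
m = ρ·(πd²/4)·L = 7850 × 16.619×10⁻⁶ m² × 0.72571 m = 0.094675 kg
f_n = ½√(k/m) = 0.5·√(17042/0.094675) = 0.5·√(1.8001e+05) = 212.14 Hz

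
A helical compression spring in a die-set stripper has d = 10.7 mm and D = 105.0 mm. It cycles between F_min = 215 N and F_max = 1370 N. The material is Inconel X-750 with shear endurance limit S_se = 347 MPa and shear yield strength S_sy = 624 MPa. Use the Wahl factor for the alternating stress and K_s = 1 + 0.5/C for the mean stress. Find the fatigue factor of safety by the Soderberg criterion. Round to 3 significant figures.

C = D/d = 105.0/10.7 = 9.8131; K_W = (4C−1)/(4C−4)+0.615/C = 1.1478; K_s = 1+0.5/C = 1.0510
F_a = (F_max−F_min)/2 = 577.5 N; F_m = (F_max+F_min)/2 = 792.5 N
τ_a = K_W·8F_aD/(πd³) = 1.1478 × 126.05 = 144.67 MPa
τ_m = K_s·8F_mD/(πd³) = 1.0510 × 172.97 = 181.79 MPa
Soderberg: 1/n_f = τ_a/S_se + τ_m/S_sy = 144.67/347 + 181.79/624 = 0.41692 + 0.29132 = 0.70825
n_f = 1/0.70825 = 1.412

1.41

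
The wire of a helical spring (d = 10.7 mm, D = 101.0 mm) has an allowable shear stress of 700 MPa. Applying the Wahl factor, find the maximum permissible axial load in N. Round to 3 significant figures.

2890 N

C = D/d = 101.0/10.7 = 9.4393
K_W = (4C−1)/(4C−4) + 0.615/C = 36.757/33.757 + 0.0652 = 1.1540
τ_max = K·8FD/(πd³) → F_max = τ_allow·πd³/(8DK)
F_max = 700·π·10.7³/(8·101.0·1.1540) = 2.694e+06/932.45 = 2889.2 N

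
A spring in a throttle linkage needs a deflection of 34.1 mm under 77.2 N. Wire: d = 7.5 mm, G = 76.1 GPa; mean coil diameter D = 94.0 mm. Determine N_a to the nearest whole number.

16

Required rate k = F/δ = 77.2/34.1 = 2.2639 N/mm
N_a = Gd⁴/(8D³k) = (76.1×10³ × 7.5⁴)/(8 × 94.0³ × 2.2639)
    = 2.40785e+08 / 1.50431e+07 = 16.01 → 16 coils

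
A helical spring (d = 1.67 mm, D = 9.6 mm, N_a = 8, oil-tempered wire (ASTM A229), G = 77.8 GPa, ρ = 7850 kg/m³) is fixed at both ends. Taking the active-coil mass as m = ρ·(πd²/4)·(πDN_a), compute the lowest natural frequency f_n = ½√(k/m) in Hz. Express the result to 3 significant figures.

k = Gd⁴/(8D³N_a) = (77.8×10³)(1.67⁴)/(8·9.6³·8) = 10.687 N/mm = 10687 N/m
Wire length L = πDN_a = π·9.6·8 = 241.27 mm
m = ρ·(πd²/4)·L = 7850 × 2.1904×10⁻⁶ m² × 0.24127 m = 0.0041486 kg
f_n = ½√(k/m) = 0.5·√(10687/0.0041486) = 0.5·√(2.576e+06) = 802.5 Hz

802 Hz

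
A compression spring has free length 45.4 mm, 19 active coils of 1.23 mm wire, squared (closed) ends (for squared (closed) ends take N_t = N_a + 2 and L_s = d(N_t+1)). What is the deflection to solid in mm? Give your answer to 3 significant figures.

N_t = 21; L_s = 1.23·22 = 27.06 mm
δ_solid = L₀ − L_s = 45.4 − 27.06 = 18.34 mm

18.3 mm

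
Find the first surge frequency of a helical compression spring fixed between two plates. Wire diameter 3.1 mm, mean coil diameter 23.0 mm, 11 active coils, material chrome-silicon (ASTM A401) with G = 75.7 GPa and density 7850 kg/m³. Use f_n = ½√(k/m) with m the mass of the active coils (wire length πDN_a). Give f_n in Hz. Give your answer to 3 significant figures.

k = Gd⁴/(8D³N_a) = (75.7×10³)(3.1⁴)/(8·23.0³·11) = 6.5294 N/mm = 6529.4 N/m
Wire length L = πDN_a = π·23.0·11 = 794.82 mm
m = ρ·(πd²/4)·L = 7850 × 7.5477×10⁻⁶ m² × 0.79482 m = 0.047093 kg
f_n = ½√(k/m) = 0.5·√(6529.4/0.047093) = 0.5·√(1.3865e+05) = 186.18 Hz

186 Hz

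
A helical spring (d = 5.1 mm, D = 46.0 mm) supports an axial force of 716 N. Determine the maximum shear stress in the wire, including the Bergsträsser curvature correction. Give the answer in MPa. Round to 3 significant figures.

Spring index C = D/d = 46.0/5.1 = 9.0196
K_B = (4C+2)/(4C−3) = 38.078/33.078 = 1.1512
τ₀ = 8FD/(πd³) = 8·716·46.0/(π·5.1³) = 263488/416.74 = 632.27 MPa
τ_max = K·τ₀ = 1.1512 × 632.27 = 727.84 MPa

728 MPa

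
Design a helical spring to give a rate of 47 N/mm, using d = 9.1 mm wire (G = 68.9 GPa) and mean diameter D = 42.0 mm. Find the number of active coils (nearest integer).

N_a = Gd⁴/(8D³k) = (68.9×10³ × 9.1⁴)/(8 × 42.0³ × 47)
    = 4.72481e+08 / 2.78571e+07 = 16.96 → 17 coils

17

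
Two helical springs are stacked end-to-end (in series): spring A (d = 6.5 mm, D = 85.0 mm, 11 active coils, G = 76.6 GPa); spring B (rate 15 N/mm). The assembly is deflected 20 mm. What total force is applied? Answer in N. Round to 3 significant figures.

k_A = Gd⁴/(8D³N_a) = (76.6×10³)(6.5⁴)/(8·85.0³·11) = 2.5301 N/mm
Series: 1/k_eq = 1/2.5301 + 1/15 = 0.4619; k_eq = 2.165 N/mm
F = k_eq·δ = 2.165·20 = 43.299 N

43.3 N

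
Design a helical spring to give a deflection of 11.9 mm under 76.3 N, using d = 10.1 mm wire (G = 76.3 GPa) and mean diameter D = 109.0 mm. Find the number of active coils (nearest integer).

12

Required rate k = F/δ = 76.3/11.9 = 6.4118 N/mm
N_a = Gd⁴/(8D³k) = (76.3×10³ × 10.1⁴)/(8 × 109.0³ × 6.4118)
    = 7.93981e+08 / 6.64274e+07 = 11.95 → 12 coils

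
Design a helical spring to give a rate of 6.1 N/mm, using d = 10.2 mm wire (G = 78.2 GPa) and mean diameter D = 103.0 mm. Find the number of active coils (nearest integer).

N_a = Gd⁴/(8D³k) = (78.2×10³ × 10.2⁴)/(8 × 103.0³ × 6.1)
    = 8.46462e+08 / 5.33251e+07 = 15.87 → 16 coils

16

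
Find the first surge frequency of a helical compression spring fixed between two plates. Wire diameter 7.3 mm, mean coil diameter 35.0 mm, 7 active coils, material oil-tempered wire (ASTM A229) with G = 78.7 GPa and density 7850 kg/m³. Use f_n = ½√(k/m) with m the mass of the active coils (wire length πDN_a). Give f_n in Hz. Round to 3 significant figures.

303 Hz

k = Gd⁴/(8D³N_a) = (78.7×10³)(7.3⁴)/(8·35.0³·7) = 93.084 N/mm = 93084 N/m
Wire length L = πDN_a = π·35.0·7 = 769.69 mm
m = ρ·(πd²/4)·L = 7850 × 41.854×10⁻⁶ m² × 0.76969 m = 0.25288 kg
f_n = ½√(k/m) = 0.5·√(93084/0.25288) = 0.5·√(3.6809e+05) = 303.35 Hz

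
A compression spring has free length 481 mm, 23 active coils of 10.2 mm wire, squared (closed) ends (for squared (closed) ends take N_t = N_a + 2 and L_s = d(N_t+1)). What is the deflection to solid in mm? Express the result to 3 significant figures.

N_t = 25; L_s = 10.2·26 = 265.2 mm
δ_solid = L₀ − L_s = 481 − 265.2 = 215.8 mm

216 mm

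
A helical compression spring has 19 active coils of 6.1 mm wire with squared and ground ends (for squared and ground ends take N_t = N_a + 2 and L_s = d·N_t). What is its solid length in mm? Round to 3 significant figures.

squared and ground ends: N_t = N_a + 2 = 19 + 2 = 21
L_s = d·N_t = 6.1 × 21 = 128.1 mm

128 mm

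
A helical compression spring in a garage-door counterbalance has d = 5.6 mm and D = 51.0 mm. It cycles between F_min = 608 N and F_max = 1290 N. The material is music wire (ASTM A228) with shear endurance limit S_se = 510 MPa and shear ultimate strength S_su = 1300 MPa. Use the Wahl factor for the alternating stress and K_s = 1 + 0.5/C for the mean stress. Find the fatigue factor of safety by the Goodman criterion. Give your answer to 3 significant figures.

C = D/d = 51.0/5.6 = 9.1071; K_W = (4C−1)/(4C−4)+0.615/C = 1.1600; K_s = 1+0.5/C = 1.0549
F_a = (F_max−F_min)/2 = 341 N; F_m = (F_max+F_min)/2 = 949 N
τ_a = K_W·8F_aD/(πd³) = 1.1600 × 252.17 = 292.53 MPa
τ_m = K_s·8F_mD/(πd³) = 1.0549 × 701.8 = 740.33 MPa
Goodman: 1/n_f = τ_a/S_se + τ_m/S_su = 292.53/510 + 740.33/1300 = 0.57359 + 0.56948 = 1.1431
n_f = 1/1.1431 = 0.8748

0.875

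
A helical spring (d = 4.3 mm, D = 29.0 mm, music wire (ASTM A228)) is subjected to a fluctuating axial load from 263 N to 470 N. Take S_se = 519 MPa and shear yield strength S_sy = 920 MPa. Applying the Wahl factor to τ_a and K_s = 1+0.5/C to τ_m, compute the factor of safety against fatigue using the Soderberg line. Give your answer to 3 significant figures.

1.60

C = D/d = 29.0/4.3 = 6.7442; K_W = (4C−1)/(4C−4)+0.615/C = 1.2218; K_s = 1+0.5/C = 1.0741
F_a = (F_max−F_min)/2 = 103.5 N; F_m = (F_max+F_min)/2 = 366.5 N
τ_a = K_W·8F_aD/(πd³) = 1.2218 × 96.133 = 117.45 MPa
τ_m = K_s·8F_mD/(πd³) = 1.0741 × 340.41 = 365.65 MPa
Soderberg: 1/n_f = τ_a/S_se + τ_m/S_sy = 117.45/519 + 365.65/920 = 0.22630 + 0.39745 = 0.62375
n_f = 1/0.62375 = 1.603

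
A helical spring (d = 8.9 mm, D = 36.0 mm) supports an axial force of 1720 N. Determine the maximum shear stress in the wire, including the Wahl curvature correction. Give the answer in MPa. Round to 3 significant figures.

313 MPa

Spring index C = D/d = 36.0/8.9 = 4.0449
K_W = (4C−1)/(4C−4) + 0.615/C = 15.180/12.180 + 0.1520 = 1.3984
τ₀ = 8FD/(πd³) = 8·1720·36.0/(π·8.9³) = 495360/2214.7 = 223.67 MPa
τ_max = K·τ₀ = 1.3984 × 223.67 = 312.76 MPa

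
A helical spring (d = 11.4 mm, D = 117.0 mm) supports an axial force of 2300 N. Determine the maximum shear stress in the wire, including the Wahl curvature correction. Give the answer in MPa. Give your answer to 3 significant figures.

Spring index C = D/d = 117.0/11.4 = 10.2632
K_W = (4C−1)/(4C−4) + 0.615/C = 40.053/37.053 + 0.0599 = 1.1409
τ₀ = 8FD/(πd³) = 8·2300·117.0/(π·11.4³) = 2.1528e+06/4654.4 = 462.53 MPa
τ_max = K·τ₀ = 1.1409 × 462.53 = 527.69 MPa

528 MPa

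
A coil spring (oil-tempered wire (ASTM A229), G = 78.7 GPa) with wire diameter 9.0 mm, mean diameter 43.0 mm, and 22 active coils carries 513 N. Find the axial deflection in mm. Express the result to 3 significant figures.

k = Gd⁴/(8D³N_a) = (78.7×10³)(9.0⁴)/(8·43.0³·22) = 36.9 N/mm
δ = F/k = 513 / 36.9 = 13.902 mm

13.9 mm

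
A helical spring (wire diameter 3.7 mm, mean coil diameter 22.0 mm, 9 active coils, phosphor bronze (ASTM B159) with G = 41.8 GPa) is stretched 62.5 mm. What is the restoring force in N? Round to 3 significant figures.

k = Gd⁴/(8D³N_a) = (41.8×10³)(3.7⁴)/(8·22.0³·9) = 10.218 N/mm
F = k·δ = 10.218 × 62.5 = 638.65 N

639 N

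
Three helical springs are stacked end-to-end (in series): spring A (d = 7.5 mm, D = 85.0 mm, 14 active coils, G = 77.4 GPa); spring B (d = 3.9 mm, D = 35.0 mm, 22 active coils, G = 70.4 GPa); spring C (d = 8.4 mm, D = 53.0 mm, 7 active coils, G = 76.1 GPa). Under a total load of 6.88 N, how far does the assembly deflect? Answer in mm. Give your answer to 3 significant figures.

k_A = Gd⁴/(8D³N_a) = (77.4×10³)(7.5⁴)/(8·85.0³·14) = 3.5605 N/mm
k_B = Gd⁴/(8D³N_a) = (70.4×10³)(3.9⁴)/(8·35.0³·22) = 2.1583 N/mm
k_C = Gd⁴/(8D³N_a) = (76.1×10³)(8.4⁴)/(8·53.0³·7) = 45.445 N/mm
Series: 1/k_eq = 1/3.5605 + 1/2.1583 + 1/45.445 = 0.76619; k_eq = 1.3052 N/mm
δ = F/k_eq = 6.88/1.3052 = 5.2714 mm

5.27 mm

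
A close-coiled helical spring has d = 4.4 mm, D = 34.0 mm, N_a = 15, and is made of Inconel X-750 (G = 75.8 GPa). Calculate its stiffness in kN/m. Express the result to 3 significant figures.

6.02 kN/m

k = Gd⁴/(8D³N_a) = (75.8×10³ × 4.4⁴) / (8 × 34.0³ × 15)
  = 2.84106e+07 / 4.71648e+06 = 6.0237 N/mm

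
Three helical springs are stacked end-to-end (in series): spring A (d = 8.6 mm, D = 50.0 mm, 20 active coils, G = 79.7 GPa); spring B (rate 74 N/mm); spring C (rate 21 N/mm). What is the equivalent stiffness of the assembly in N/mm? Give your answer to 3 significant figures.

9.35 N/mm

k_A = Gd⁴/(8D³N_a) = (79.7×10³)(8.6⁴)/(8·50.0³·20) = 21.798 N/mm
Series: 1/k_eq = 1/21.798 + 1/74 + 1/21 = 0.10701; k_eq = 9.3451 N/mm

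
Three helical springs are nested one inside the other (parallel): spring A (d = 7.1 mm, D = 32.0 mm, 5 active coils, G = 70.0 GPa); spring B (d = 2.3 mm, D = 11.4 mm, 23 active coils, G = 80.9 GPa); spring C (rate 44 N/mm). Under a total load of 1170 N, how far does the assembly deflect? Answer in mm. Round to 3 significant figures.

6.22 mm

k_A = Gd⁴/(8D³N_a) = (70.0×10³)(7.1⁴)/(8·32.0³·5) = 135.71 N/mm
k_B = Gd⁴/(8D³N_a) = (80.9×10³)(2.3⁴)/(8·11.4³·23) = 8.3048 N/mm
Parallel: k_eq = 135.71 + 8.3048 + 44 = 188.02 N/mm
δ = F/k_eq = 1170/188.02 = 6.2228 mm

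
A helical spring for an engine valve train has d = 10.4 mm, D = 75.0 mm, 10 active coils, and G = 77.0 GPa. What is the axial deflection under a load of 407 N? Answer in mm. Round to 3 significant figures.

15.2 mm

k = Gd⁴/(8D³N_a) = (77.0×10³)(10.4⁴)/(8·75.0³·10) = 26.69 N/mm
δ = F/k = 407 / 26.69 = 15.249 mm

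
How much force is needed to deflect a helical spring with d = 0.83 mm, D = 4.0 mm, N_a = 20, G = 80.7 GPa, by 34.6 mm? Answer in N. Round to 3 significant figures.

k = Gd⁴/(8D³N_a) = (80.7×10³)(0.83⁴)/(8·4.0³·20) = 3.7401 N/mm
F = k·δ = 3.7401 × 34.6 = 129.41 N

129 N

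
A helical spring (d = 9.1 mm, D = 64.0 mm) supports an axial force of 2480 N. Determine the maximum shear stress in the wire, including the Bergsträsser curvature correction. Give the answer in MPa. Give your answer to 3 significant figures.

643 MPa

Spring index C = D/d = 64.0/9.1 = 7.0330
K_B = (4C+2)/(4C−3) = 30.132/25.132 = 1.1990
τ₀ = 8FD/(πd³) = 8·2480·64.0/(π·9.1³) = 1.26976e+06/2367.4 = 536.35 MPa
τ_max = K·τ₀ = 1.1990 × 536.35 = 643.06 MPa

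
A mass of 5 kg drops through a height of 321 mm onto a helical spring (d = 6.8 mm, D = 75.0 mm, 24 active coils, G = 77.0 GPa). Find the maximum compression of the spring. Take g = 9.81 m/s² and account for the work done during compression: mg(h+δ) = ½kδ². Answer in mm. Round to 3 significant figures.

k = Gd⁴/(8D³N_a) = (77.0×10³)(6.8⁴)/(8·75.0³·24) = 2.0326 N/mm
W = mg = 5 × 9.81 = 49.05 N
½kδ² − Wδ − Wh = 0 → δ = (W + √(W² + 2kWh))/k
δ = (49.05 + √(2405.9 + 64005.2))/2.0326 = (49.05 + 257.7)/2.0326 = 150.92 mm

151 mm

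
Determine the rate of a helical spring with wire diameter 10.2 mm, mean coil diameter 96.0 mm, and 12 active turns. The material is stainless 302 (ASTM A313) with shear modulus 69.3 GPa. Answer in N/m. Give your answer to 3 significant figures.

8830 N/m

k = Gd⁴/(8D³N_a) = (69.3×10³ × 10.2⁴) / (8 × 96.0³ × 12)
  = 7.50125e+08 / 8.49347e+07 = 8.8318 N/mm = 8831.8 N/m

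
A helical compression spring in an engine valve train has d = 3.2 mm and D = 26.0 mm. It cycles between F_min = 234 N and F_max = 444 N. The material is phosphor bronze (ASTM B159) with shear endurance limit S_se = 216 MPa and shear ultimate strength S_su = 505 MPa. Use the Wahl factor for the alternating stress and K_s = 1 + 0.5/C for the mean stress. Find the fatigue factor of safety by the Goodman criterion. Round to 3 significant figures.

0.385

C = D/d = 26.0/3.2 = 8.1250; K_W = (4C−1)/(4C−4)+0.615/C = 1.1810; K_s = 1+0.5/C = 1.0615
F_a = (F_max−F_min)/2 = 105 N; F_m = (F_max+F_min)/2 = 339 N
τ_a = K_W·8F_aD/(πd³) = 1.1810 × 212.15 = 250.55 MPa
τ_m = K_s·8F_mD/(πd³) = 1.0615 × 684.96 = 727.11 MPa
Goodman: 1/n_f = τ_a/S_se + τ_m/S_su = 250.55/216 + 727.11/505 = 1.15993 + 1.43982 = 2.5998
n_f = 1/2.5998 = 0.3847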